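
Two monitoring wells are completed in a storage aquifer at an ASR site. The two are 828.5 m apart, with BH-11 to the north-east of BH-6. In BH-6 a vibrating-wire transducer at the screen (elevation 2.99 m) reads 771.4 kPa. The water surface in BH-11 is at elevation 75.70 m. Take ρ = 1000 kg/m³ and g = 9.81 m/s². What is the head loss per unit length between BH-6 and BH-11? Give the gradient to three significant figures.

Pressure head at BH-6: ψ = P/(ρg) = 771.4×1000 / (1000 × 9.81) = 78.63 m.
Total head at BH-6: h = z + ψ = 2.99 + 78.63 = 81.62 m.
Total head at BH-11: h = 75.70 m (water level in the piezometer is the total head).
Head difference: h(BH-6) − h(BH-11) = 81.62 − 75.70 = 5.92 m.
Hydraulic gradient: i = |Δh| / L = 5.92 / 828.5 = 0.00715.

i ≈ 0.00715 m/m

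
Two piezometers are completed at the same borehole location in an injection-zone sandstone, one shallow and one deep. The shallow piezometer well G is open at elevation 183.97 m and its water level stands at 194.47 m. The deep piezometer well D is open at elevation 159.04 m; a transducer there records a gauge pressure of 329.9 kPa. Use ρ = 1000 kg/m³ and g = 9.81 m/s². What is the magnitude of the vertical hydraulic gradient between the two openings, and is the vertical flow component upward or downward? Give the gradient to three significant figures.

Total head at well G: h = 194.47 m (water level in the standpipe).
Pressure head at well D: ψ = P/(ρg) = 329.9×1000 / (1000 × 9.81) = 33.63 m.
Total head at well D: h = z + ψ = 159.04 + 33.63 = 192.67 m.
Δh = h(well G) − h(well D) = 194.47 − 192.67 = 1.80 m.
Vertical separation Δz = 183.97 − 159.04 = 24.93 m.
|i_v| = |Δh| / Δz = 1.80 / 24.93 = 0.0722.
Head is higher in the shallow piezometer, so vertical flow is downward (recharge condition).

|i_v| ≈ 0.0722; vertical flow is downward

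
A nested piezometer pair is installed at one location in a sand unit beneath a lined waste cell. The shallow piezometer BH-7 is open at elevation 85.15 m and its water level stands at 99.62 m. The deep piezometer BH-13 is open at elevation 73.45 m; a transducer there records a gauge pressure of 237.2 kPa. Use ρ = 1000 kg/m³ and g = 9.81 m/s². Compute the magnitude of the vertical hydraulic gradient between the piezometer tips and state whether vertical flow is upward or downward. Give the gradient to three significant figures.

Total head at BH-7: h = 99.62 m (water level in the standpipe).
Pressure head at BH-13: ψ = P/(ρg) = 237.2×1000 / (1000 × 9.81) = 24.18 m.
Total head at BH-13: h = z + ψ = 73.45 + 24.18 = 97.63 m.
Δh = h(BH-7) − h(BH-13) = 99.62 − 97.63 = 1.99 m.
Vertical separation Δz = 85.15 − 73.45 = 11.70 m.
|i_v| = |Δh| / Δz = 1.99 / 11.70 = 0.170.
Head is higher in the shallow piezometer, so vertical flow is downward (recharge condition).

|i_v| ≈ 0.170; vertical flow is downward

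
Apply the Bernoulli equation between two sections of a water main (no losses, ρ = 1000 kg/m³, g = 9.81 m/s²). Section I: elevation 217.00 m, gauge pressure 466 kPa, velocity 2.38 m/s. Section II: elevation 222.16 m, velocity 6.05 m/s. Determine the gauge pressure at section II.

Pressure head at I: ψ₁ = P₁/(ρg) = 466×1000 / (1000 × 9.81) = 47.50 m.
Velocity heads: v₁²/2g = 2.38²/19.62 = 0.289 m; v₂²/2g = 6.05²/19.62 = 1.866 m.
Total head H = z₁ + ψ₁ + v₁²/2g = 217.00 + 47.50 + 0.289 = 264.79 m.
ψ₂ = H − z₂ − v₂²/2g = 264.79 − 222.16 − 1.866 = 40.76 m.
P₂ = ρgψ₂ = 1000 × 9.81 × 40.76 ≈ 400 kPa.

P₂ ≈ 400 kPa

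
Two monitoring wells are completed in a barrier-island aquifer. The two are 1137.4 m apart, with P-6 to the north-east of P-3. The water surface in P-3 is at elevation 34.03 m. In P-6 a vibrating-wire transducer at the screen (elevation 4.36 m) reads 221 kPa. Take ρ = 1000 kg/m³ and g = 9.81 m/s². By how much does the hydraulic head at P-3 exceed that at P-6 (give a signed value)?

Total head at P-3: h = 34.03 m (water level in the piezometer is the total head).
Pressure head at P-6: ψ = P/(ρg) = 221×1000 / (1000 × 9.81) = 22.53 m.
Total head at P-6: h = z + ψ = 4.36 + 22.53 = 26.89 m.
Head difference: h(P-3) − h(P-6) = 34.03 − 26.89 = 7.14 m.

Δh ≈ 7.14 m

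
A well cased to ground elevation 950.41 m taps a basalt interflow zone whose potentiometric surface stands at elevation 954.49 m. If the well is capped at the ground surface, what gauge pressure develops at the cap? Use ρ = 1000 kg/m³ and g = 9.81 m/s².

P ≈ 40.0 kPa

Head above the cap: Δh = 954.49 − 950.41 = 4.08 m.
P = ρgΔh = 1000 × 9.81 × 4.08 = 40025 Pa ≈ 40.0 kPa.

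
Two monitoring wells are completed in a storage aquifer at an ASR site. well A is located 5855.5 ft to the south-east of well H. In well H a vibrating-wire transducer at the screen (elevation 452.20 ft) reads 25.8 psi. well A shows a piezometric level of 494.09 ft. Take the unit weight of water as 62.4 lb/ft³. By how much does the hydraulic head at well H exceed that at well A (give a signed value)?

Pressure head at well H: ψ = 144·P/γ = 144 × 25.8 / 62.4 = 59.54 ft.
Total head at well H: h = z + ψ = 452.20 + 59.54 = 511.74 ft.
Total head at well A: h = 494.09 ft (water level in the piezometer is the total head).
Head difference: h(well H) − h(well A) = 511.74 − 494.09 = 17.65 ft.

Δh ≈ 17.65 ft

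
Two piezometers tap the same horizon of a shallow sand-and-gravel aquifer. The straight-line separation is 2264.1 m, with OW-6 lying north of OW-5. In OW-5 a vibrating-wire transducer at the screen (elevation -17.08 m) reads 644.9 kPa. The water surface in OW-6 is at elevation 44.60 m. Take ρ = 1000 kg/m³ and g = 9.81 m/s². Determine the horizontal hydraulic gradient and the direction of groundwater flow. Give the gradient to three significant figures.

i ≈ 0.00179; groundwater flows toward the north

Pressure head at OW-5: ψ = P/(ρg) = 644.9×1000 / (1000 × 9.81) = 65.74 m.
Total head at OW-5: h = z + ψ = -17.08 + 65.74 = 48.66 m.
Total head at OW-6: h = 44.60 m (water level in the piezometer is the total head).
Head difference: h(OW-5) − h(OW-6) = 48.66 − 44.60 = 4.06 m.
Hydraulic gradient: i = |Δh| / L = 4.06 / 2264.1 = 0.00179.
Flow is from higher to lower head: from OW-5 toward OW-6, i.e. toward the north.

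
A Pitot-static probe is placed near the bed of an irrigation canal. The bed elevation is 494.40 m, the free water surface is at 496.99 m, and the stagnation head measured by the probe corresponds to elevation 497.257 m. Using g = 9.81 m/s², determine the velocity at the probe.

v ≈ 2.29 m/s

Near the bed, under hydrostatic conditions, the piezometric head (z + ψ) equals the free-surface elevation, 496.99 m.
Velocity head = total − piezometric = 497.257 − 496.99 = 0.267 m.
v = √(2g·h_v) = √(2 × 9.81 × 0.267) = 2.29 m/s.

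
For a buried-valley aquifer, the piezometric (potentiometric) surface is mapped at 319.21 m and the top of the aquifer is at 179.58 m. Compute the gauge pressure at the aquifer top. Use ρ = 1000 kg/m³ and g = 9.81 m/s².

Pressure head at the aquifer top: ψ = h − z = 319.21 − 179.58 = 139.63 m.
P = ρgψ = 1000 × 9.81 × 139.63 = 1369770 Pa ≈ 1370 kPa.

P ≈ 1370 kPa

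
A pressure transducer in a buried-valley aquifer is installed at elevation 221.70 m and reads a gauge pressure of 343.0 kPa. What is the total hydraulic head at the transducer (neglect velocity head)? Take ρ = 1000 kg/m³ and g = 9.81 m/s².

ψ = P/(ρg) = 343.0×1000 / (1000 × 9.81) = 34.96 m.
h = z + ψ = 221.70 + 34.96 = 256.66 m.

h ≈ 256.66 m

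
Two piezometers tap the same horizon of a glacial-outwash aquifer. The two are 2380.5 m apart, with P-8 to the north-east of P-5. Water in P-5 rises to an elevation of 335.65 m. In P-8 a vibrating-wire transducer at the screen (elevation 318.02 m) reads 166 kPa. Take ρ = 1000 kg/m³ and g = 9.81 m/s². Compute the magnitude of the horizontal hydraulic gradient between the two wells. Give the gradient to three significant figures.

Total head at P-5: h = 335.65 m (water level in the piezometer is the total head).
Pressure head at P-8: ψ = P/(ρg) = 166×1000 / (1000 × 9.81) = 16.92 m.
Total head at P-8: h = z + ψ = 318.02 + 16.92 = 334.94 m.
Head difference: h(P-5) − h(P-8) = 335.65 − 334.94 = 0.71 m.
Hydraulic gradient: i = |Δh| / L = 0.71 / 2380.5 = 0.000298.

i ≈ 0.000298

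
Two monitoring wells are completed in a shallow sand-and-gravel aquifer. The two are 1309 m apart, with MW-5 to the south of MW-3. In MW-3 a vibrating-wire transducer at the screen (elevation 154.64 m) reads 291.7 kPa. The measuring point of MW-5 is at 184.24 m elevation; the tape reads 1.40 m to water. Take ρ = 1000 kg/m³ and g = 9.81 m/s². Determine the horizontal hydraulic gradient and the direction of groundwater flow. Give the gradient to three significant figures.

i ≈ 0.00117; groundwater flows toward the south

Pressure head at MW-3: ψ = P/(ρg) = 291.7×1000 / (1000 × 9.81) = 29.73 m.
Total head at MW-3: h = z + ψ = 154.64 + 29.73 = 184.37 m.
Total head at MW-5: h = 184.24 − 1.40 = 182.84 m.
Head difference: h(MW-3) − h(MW-5) = 184.37 − 182.84 = 1.53 m.
Hydraulic gradient: i = |Δh| / L = 1.53 / 1309 = 0.00117.
Flow is from higher to lower head: from MW-3 toward MW-5, i.e. toward the south.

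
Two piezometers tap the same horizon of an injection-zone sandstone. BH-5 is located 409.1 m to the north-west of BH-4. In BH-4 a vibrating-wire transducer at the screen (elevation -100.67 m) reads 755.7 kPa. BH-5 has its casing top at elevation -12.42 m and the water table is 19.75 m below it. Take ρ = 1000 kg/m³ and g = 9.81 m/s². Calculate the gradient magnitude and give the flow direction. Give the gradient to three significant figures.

i ≈ 0.0209; groundwater flows toward the north-west

Pressure head at BH-4: ψ = P/(ρg) = 755.7×1000 / (1000 × 9.81) = 77.03 m.
Total head at BH-4: h = z + ψ = -100.67 + 77.03 = -23.64 m.
Total head at BH-5: h = -12.42 − 19.75 = -32.17 m.
Head difference: h(BH-4) − h(BH-5) = -23.64 − (-32.17) = 8.53 m.
Hydraulic gradient: i = |Δh| / L = 8.53 / 409.1 = 0.0209.
Flow is from higher to lower head: from BH-4 toward BH-5, i.e. toward the north-west.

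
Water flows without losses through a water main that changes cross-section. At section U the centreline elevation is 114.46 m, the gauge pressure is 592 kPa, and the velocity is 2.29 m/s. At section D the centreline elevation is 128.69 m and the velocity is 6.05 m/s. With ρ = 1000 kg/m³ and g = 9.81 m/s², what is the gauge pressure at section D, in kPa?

P₂ ≈ 437 kPa

Pressure head at U: ψ₁ = P₁/(ρg) = 592×1000 / (1000 × 9.81) = 60.35 m.
Velocity heads: v₁²/2g = 2.29²/19.62 = 0.267 m; v₂²/2g = 6.05²/19.62 = 1.866 m.
Total head H = z₁ + ψ₁ + v₁²/2g = 114.46 + 60.35 + 0.267 = 175.08 m.
ψ₂ = H − z₂ − v₂²/2g = 175.08 − 128.69 − 1.866 = 44.52 m.
P₂ = ρgψ₂ = 1000 × 9.81 × 44.52 ≈ 437 kPa.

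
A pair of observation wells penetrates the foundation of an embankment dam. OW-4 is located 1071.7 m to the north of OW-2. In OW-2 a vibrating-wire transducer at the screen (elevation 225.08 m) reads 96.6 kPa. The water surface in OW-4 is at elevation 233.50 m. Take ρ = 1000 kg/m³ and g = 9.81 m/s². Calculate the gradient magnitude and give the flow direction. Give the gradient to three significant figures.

i ≈ 0.00133; groundwater flows toward the north

Pressure head at OW-2: ψ = P/(ρg) = 96.6×1000 / (1000 × 9.81) = 9.85 m.
Total head at OW-2: h = z + ψ = 225.08 + 9.85 = 234.93 m.
Total head at OW-4: h = 233.50 m (water level in the piezometer is the total head).
Head difference: h(OW-2) − h(OW-4) = 234.93 − 233.50 = 1.43 m.
Hydraulic gradient: i = |Δh| / L = 1.43 / 1071.7 = 0.00133.
Flow is from higher to lower head: from OW-2 toward OW-4, i.e. toward the north.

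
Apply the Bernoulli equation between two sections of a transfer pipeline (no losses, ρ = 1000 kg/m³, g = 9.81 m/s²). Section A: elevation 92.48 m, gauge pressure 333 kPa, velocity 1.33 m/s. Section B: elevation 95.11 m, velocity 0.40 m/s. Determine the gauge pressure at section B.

Pressure head at A: ψ₁ = P₁/(ρg) = 333×1000 / (1000 × 9.81) = 33.94 m.
Velocity heads: v₁²/2g = 1.33²/19.62 = 0.090 m; v₂²/2g = 0.40²/19.62 = 0.008 m.
Total head H = z₁ + ψ₁ + v₁²/2g = 92.48 + 33.94 + 0.090 = 126.51 m.
ψ₂ = H − z₂ − v₂²/2g = 126.51 − 95.11 − 0.008 = 31.39 m.
P₂ = ρgψ₂ = 1000 × 9.81 × 31.39 ≈ 308 kPa.

P₂ ≈ 308 kPa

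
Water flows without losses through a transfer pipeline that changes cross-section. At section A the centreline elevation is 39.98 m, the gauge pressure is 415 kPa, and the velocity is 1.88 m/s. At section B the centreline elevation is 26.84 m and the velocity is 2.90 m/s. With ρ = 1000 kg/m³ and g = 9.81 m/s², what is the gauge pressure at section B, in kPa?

P₂ ≈ 541 kPa

Pressure head at A: ψ₁ = P₁/(ρg) = 415×1000 / (1000 × 9.81) = 42.30 m.
Velocity heads: v₁²/2g = 1.88²/19.62 = 0.180 m; v₂²/2g = 2.90²/19.62 = 0.429 m.
Total head H = z₁ + ψ₁ + v₁²/2g = 39.98 + 42.30 + 0.180 = 82.46 m.
ψ₂ = H − z₂ − v₂²/2g = 82.46 − 26.84 − 0.429 = 55.19 m.
P₂ = ρgψ₂ = 1000 × 9.81 × 55.19 ≈ 541 kPa.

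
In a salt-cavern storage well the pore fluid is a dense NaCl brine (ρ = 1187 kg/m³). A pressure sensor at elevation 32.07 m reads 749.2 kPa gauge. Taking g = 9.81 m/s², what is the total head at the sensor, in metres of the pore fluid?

h ≈ 96.41 m

ψ = P/(ρg) = 749.2×1000 / (1187 × 9.81) = 64.34 m.
h = z + ψ = 32.07 + 64.34 = 96.41 m.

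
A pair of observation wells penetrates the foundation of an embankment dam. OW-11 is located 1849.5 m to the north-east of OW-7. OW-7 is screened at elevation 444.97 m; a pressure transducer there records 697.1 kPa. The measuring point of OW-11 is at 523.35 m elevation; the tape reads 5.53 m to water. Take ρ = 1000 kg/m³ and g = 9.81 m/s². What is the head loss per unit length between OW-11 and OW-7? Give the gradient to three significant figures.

i ≈ 0.000968 m/m

Pressure head at OW-7: ψ = P/(ρg) = 697.1×1000 / (1000 × 9.81) = 71.06 m.
Total head at OW-7: h = z + ψ = 444.97 + 71.06 = 516.03 m.
Total head at OW-11: h = 523.35 − 5.53 = 517.82 m.
Head difference: h(OW-7) − h(OW-11) = 516.03 − 517.82 = -1.79 m.
Hydraulic gradient: i = |Δh| / L = 1.79 / 1849.5 = 0.000968.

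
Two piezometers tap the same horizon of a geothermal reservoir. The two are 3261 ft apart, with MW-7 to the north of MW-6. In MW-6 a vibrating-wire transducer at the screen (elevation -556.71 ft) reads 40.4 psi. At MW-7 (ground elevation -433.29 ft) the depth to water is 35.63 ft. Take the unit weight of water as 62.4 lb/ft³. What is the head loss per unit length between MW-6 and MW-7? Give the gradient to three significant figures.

Pressure head at MW-6: ψ = 144·P/γ = 144 × 40.4 / 62.4 = 93.23 ft.
Total head at MW-6: h = z + ψ = -556.71 + 93.23 = -463.48 ft.
Total head at MW-7: h = -433.29 − 35.63 = -468.92 ft.
Head difference: h(MW-6) − h(MW-7) = -463.48 − (-468.92) = 5.44 ft.
Hydraulic gradient: i = |Δh| / L = 5.44 / 3261 = 0.00167.

i ≈ 0.00167 ft/ft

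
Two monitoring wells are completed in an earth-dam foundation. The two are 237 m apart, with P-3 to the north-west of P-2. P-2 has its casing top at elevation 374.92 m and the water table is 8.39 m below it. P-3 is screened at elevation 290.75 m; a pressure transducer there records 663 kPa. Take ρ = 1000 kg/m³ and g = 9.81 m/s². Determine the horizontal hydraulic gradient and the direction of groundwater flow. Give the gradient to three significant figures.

Total head at P-2: h = 374.92 − 8.39 = 366.53 m.
Pressure head at P-3: ψ = P/(ρg) = 663×1000 / (1000 × 9.81) = 67.58 m.
Total head at P-3: h = z + ψ = 290.75 + 67.58 = 358.33 m.
Head difference: h(P-2) − h(P-3) = 366.53 − 358.33 = 8.20 m.
Hydraulic gradient: i = |Δh| / L = 8.20 / 237 = 0.0346.
Flow is from higher to lower head: from P-2 toward P-3, i.e. toward the north-west.

i ≈ 0.0346; groundwater flows toward the north-west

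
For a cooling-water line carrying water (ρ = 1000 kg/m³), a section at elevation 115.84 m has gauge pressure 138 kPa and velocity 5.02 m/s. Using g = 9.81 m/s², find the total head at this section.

h ≈ 131.19 m

Pressure head ψ = P/(ρg) = 138×1000 / (1000 × 9.81) = 14.07 m.
Velocity head = v²/(2g) = 5.02² / (2 × 9.81) = 1.284 m.
h = z + ψ + v²/(2g) = 115.84 + 14.07 + 1.284 = 131.19 m.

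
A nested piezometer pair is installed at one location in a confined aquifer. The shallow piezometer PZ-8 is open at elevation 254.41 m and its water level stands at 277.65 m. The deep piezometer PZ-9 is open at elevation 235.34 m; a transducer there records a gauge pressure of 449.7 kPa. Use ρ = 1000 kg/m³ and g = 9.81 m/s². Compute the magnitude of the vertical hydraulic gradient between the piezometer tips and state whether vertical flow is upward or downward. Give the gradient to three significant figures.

Total head at PZ-8: h = 277.65 m (water level in the standpipe).
Pressure head at PZ-9: ψ = P/(ρg) = 449.7×1000 / (1000 × 9.81) = 45.84 m.
Total head at PZ-9: h = z + ψ = 235.34 + 45.84 = 281.18 m.
Δh = h(PZ-8) − h(PZ-9) = 277.65 − 281.18 = -3.53 m.
Vertical separation Δz = 254.41 − 235.34 = 19.07 m.
|i_v| = |Δh| / Δz = 3.53 / 19.07 = 0.185.
Head is higher in the deep piezometer, so vertical flow is upward (discharge condition).

|i_v| ≈ 0.185; vertical flow is upward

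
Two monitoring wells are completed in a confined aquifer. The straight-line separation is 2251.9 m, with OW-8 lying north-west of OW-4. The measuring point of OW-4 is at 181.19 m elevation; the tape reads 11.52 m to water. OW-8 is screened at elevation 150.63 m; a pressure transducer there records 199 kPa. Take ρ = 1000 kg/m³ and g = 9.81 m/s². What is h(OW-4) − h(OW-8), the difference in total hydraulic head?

Total head at OW-4: h = 181.19 − 11.52 = 169.67 m.
Pressure head at OW-8: ψ = P/(ρg) = 199×1000 / (1000 × 9.81) = 20.29 m.
Total head at OW-8: h = z + ψ = 150.63 + 20.29 = 170.92 m.
Head difference: h(OW-4) − h(OW-8) = 169.67 − 170.92 = -1.25 m.

Δh ≈ -1.25 m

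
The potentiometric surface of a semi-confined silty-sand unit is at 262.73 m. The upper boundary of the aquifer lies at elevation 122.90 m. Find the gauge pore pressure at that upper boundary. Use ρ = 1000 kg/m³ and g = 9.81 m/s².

Pressure head at the aquifer top: ψ = h − z = 262.73 − 122.90 = 139.83 m.
P = ρgψ = 1000 × 9.81 × 139.83 = 1371732 Pa ≈ 1370 kPa.

P ≈ 1370 kPa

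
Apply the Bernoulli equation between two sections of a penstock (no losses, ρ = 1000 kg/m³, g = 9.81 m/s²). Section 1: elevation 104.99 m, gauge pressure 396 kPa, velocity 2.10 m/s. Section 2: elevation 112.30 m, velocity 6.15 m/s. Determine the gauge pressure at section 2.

Pressure head at 1: ψ₁ = P₁/(ρg) = 396×1000 / (1000 × 9.81) = 40.37 m.
Velocity heads: v₁²/2g = 2.10²/19.62 = 0.225 m; v₂²/2g = 6.15²/19.62 = 1.928 m.
Total head H = z₁ + ψ₁ + v₁²/2g = 104.99 + 40.37 + 0.225 = 145.58 m.
ψ₂ = H − z₂ − v₂²/2g = 145.58 − 112.30 − 1.928 = 31.35 m.
P₂ = ρgψ₂ = 1000 × 9.81 × 31.35 ≈ 308 kPa.

P₂ ≈ 308 kPa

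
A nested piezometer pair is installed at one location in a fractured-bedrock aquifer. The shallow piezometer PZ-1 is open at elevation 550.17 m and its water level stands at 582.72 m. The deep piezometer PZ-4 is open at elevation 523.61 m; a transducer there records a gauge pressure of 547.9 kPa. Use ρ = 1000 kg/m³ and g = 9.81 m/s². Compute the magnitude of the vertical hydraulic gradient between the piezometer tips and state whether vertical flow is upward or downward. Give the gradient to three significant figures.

|i_v| ≈ 0.123; vertical flow is downward

Total head at PZ-1: h = 582.72 m (water level in the standpipe).
Pressure head at PZ-4: ψ = P/(ρg) = 547.9×1000 / (1000 × 9.81) = 55.85 m.
Total head at PZ-4: h = z + ψ = 523.61 + 55.85 = 579.46 m.
Δh = h(PZ-1) − h(PZ-4) = 582.72 − 579.46 = 3.26 m.
Vertical separation Δz = 550.17 − 523.61 = 26.56 m.
|i_v| = |Δh| / Δz = 3.26 / 26.56 = 0.123.
Head is higher in the shallow piezometer, so vertical flow is downward (recharge condition).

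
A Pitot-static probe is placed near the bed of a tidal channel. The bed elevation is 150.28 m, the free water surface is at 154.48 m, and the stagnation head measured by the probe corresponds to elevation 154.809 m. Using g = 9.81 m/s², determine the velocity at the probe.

v ≈ 2.54 m/s

Near the bed, under hydrostatic conditions, the piezometric head (z + ψ) equals the free-surface elevation, 154.48 m.
Velocity head = total − piezometric = 154.809 − 154.48 = 0.329 m.
v = √(2g·h_v) = √(2 × 9.81 × 0.329) = 2.54 m/s.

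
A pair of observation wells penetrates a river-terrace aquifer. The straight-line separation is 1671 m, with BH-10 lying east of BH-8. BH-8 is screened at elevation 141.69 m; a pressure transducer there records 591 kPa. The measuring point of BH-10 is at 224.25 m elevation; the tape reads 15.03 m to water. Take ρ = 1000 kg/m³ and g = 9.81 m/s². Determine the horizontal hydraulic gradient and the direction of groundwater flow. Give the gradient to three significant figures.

Pressure head at BH-8: ψ = P/(ρg) = 591×1000 / (1000 × 9.81) = 60.24 m.
Total head at BH-8: h = z + ψ = 141.69 + 60.24 = 201.93 m.
Total head at BH-10: h = 224.25 − 15.03 = 209.22 m.
Head difference: h(BH-8) − h(BH-10) = 201.93 − 209.22 = -7.29 m.
Hydraulic gradient: i = |Δh| / L = 7.29 / 1671 = 0.00436.
Flow is from higher to lower head: from BH-10 toward BH-8, i.e. toward the west.

i ≈ 0.00436; groundwater flows toward the west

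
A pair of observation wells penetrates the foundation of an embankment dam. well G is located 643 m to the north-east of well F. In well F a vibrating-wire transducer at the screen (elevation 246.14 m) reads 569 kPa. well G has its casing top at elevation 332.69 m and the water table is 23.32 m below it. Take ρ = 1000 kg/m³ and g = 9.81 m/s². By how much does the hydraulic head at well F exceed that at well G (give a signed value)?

Pressure head at well F: ψ = P/(ρg) = 569×1000 / (1000 × 9.81) = 58.00 m.
Total head at well F: h = z + ψ = 246.14 + 58.00 = 304.14 m.
Total head at well G: h = 332.69 − 23.32 = 309.37 m.
Head difference: h(well F) − h(well G) = 304.14 − 309.37 = -5.23 m.

Δh ≈ -5.23 m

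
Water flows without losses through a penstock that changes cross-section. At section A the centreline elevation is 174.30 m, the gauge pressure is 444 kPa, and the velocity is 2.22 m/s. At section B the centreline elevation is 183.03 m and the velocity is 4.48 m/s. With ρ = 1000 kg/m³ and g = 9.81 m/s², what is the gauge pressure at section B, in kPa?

P₂ ≈ 351 kPa

Pressure head at A: ψ₁ = P₁/(ρg) = 444×1000 / (1000 × 9.81) = 45.26 m.
Velocity heads: v₁²/2g = 2.22²/19.62 = 0.251 m; v₂²/2g = 4.48²/19.62 = 1.023 m.
Total head H = z₁ + ψ₁ + v₁²/2g = 174.30 + 45.26 + 0.251 = 219.81 m.
ψ₂ = H − z₂ − v₂²/2g = 219.81 − 183.03 − 1.023 = 35.76 m.
P₂ = ρgψ₂ = 1000 × 9.81 × 35.76 ≈ 351 kPa.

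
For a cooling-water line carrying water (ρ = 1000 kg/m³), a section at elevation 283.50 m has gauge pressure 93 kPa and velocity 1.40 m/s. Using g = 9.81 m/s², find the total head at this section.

h ≈ 293.08 m

Pressure head ψ = P/(ρg) = 93×1000 / (1000 × 9.81) = 9.48 m.
Velocity head = v²/(2g) = 1.40² / (2 × 9.81) = 0.100 m.
h = z + ψ + v²/(2g) = 283.50 + 9.48 + 0.100 = 293.08 m.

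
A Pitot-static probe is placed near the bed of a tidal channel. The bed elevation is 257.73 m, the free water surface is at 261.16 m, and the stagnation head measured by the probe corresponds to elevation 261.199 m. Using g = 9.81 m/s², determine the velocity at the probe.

Near the bed, under hydrostatic conditions, the piezometric head (z + ψ) equals the free-surface elevation, 261.16 m.
Velocity head = total − piezometric = 261.199 − 261.16 = 0.039 m.
v = √(2g·h_v) = √(2 × 9.81 × 0.039) = 0.875 m/s.

v ≈ 0.875 m/s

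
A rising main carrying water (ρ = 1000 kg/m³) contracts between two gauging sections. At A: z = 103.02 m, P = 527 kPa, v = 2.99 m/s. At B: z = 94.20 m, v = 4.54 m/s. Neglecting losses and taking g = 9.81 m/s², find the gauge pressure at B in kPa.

Pressure head at A: ψ₁ = P₁/(ρg) = 527×1000 / (1000 × 9.81) = 53.72 m.
Velocity heads: v₁²/2g = 2.99²/19.62 = 0.456 m; v₂²/2g = 4.54²/19.62 = 1.051 m.
Total head H = z₁ + ψ₁ + v₁²/2g = 103.02 + 53.72 + 0.456 = 157.20 m.
ψ₂ = H − z₂ − v₂²/2g = 157.20 − 94.20 − 1.051 = 61.95 m.
P₂ = ρgψ₂ = 1000 × 9.81 × 61.95 ≈ 608 kPa.

P₂ ≈ 608 kPa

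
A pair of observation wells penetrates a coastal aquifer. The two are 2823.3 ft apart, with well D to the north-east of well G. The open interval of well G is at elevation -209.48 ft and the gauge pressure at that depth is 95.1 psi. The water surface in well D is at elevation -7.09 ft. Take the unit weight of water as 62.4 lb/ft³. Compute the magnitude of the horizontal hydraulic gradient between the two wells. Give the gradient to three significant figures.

Pressure head at well G: ψ = 144·P/γ = 144 × 95.1 / 62.4 = 219.46 ft.
Total head at well G: h = z + ψ = -209.48 + 219.46 = 9.98 ft.
Total head at well D: h = -7.09 ft (water level in the piezometer is the total head).
Head difference: h(well G) − h(well D) = 9.98 − (-7.09) = 17.07 ft.
Hydraulic gradient: i = |Δh| / L = 17.07 / 2823.3 = 0.00605.

i ≈ 0.00605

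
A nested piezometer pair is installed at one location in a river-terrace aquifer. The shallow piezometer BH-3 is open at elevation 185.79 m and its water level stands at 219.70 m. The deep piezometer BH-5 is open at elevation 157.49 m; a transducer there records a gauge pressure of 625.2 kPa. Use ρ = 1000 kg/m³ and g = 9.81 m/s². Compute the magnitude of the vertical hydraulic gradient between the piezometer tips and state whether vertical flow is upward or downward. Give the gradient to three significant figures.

|i_v| ≈ 0.0537; vertical flow is upward

Total head at BH-3: h = 219.70 m (water level in the standpipe).
Pressure head at BH-5: ψ = P/(ρg) = 625.2×1000 / (1000 × 9.81) = 63.73 m.
Total head at BH-5: h = z + ψ = 157.49 + 63.73 = 221.22 m.
Δh = h(BH-3) − h(BH-5) = 219.70 − 221.22 = -1.52 m.
Vertical separation Δz = 185.79 − 157.49 = 28.30 m.
|i_v| = |Δh| / Δz = 1.52 / 28.30 = 0.0537.
Head is higher in the deep piezometer, so vertical flow is upward (discharge condition).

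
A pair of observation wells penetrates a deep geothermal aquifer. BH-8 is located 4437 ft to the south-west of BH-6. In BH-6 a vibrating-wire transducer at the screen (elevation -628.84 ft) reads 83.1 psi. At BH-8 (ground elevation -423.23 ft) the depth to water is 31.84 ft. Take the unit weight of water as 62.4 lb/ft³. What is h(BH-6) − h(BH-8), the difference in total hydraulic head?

Δh ≈ 18.00 ft

Pressure head at BH-6: ψ = 144·P/γ = 144 × 83.1 / 62.4 = 191.77 ft.
Total head at BH-6: h = z + ψ = -628.84 + 191.77 = -437.07 ft.
Total head at BH-8: h = -423.23 − 31.84 = -455.07 ft.
Head difference: h(BH-6) − h(BH-8) = -437.07 − (-455.07) = 18.00 ft.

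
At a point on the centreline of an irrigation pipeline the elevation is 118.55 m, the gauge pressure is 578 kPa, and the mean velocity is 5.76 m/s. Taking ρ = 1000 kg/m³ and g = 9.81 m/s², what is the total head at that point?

Pressure head ψ = P/(ρg) = 578×1000 / (1000 × 9.81) = 58.92 m.
Velocity head = v²/(2g) = 5.76² / (2 × 9.81) = 1.691 m.
h = z + ψ + v²/(2g) = 118.55 + 58.92 + 1.691 = 179.16 m.

h ≈ 179.16 m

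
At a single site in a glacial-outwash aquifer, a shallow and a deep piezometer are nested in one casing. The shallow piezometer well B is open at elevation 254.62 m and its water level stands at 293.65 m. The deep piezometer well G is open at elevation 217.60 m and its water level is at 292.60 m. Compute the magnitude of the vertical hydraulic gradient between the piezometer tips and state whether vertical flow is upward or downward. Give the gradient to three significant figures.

|i_v| ≈ 0.0284; vertical flow is downward

Total head at well B: h = 293.65 m (water level in the standpipe).
Total head at well G: h = 292.60 m.
Δh = h(well B) − h(well G) = 293.65 − 292.60 = 1.05 m.
Vertical separation Δz = 254.62 − 217.60 = 37.02 m.
|i_v| = |Δh| / Δz = 1.05 / 37.02 = 0.0284.
Head is higher in the shallow piezometer, so vertical flow is downward (recharge condition).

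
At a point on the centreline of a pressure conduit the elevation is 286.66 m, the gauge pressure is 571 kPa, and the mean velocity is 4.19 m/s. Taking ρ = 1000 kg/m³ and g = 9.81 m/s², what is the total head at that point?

Pressure head ψ = P/(ρg) = 571×1000 / (1000 × 9.81) = 58.21 m.
Velocity head = v²/(2g) = 4.19² / (2 × 9.81) = 0.895 m.
h = z + ψ + v²/(2g) = 286.66 + 58.21 + 0.895 = 345.76 m.

h ≈ 345.76 m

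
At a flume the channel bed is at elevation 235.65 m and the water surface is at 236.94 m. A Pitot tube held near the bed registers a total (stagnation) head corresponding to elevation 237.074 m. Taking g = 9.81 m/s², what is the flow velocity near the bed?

Near the bed, under hydrostatic conditions, the piezometric head (z + ψ) equals the free-surface elevation, 236.94 m.
Velocity head = total − piezometric = 237.074 − 236.94 = 0.134 m.
v = √(2g·h_v) = √(2 × 9.81 × 0.134) = 1.62 m/s.

v ≈ 1.62 m/s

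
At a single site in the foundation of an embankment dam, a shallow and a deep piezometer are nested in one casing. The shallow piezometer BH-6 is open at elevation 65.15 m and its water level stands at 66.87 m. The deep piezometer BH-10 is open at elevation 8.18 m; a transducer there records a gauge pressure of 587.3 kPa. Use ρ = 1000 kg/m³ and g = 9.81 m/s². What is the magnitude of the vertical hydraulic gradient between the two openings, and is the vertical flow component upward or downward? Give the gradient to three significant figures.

Total head at BH-6: h = 66.87 m (water level in the standpipe).
Pressure head at BH-10: ψ = P/(ρg) = 587.3×1000 / (1000 × 9.81) = 59.87 m.
Total head at BH-10: h = z + ψ = 8.18 + 59.87 = 68.05 m.
Δh = h(BH-6) − h(BH-10) = 66.87 − 68.05 = -1.18 m.
Vertical separation Δz = 65.15 − 8.18 = 56.97 m.
|i_v| = |Δh| / Δz = 1.18 / 56.97 = 0.0207.
Head is higher in the deep piezometer, so vertical flow is upward (discharge condition).

|i_v| ≈ 0.0207; vertical flow is upward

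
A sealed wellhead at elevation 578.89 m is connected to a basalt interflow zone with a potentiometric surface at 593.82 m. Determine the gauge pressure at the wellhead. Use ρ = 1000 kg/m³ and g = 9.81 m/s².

Head above the cap: Δh = 593.82 − 578.89 = 14.93 m.
P = ρgΔh = 1000 × 9.81 × 14.93 = 146463 Pa ≈ 146 kPa.

P ≈ 146 kPa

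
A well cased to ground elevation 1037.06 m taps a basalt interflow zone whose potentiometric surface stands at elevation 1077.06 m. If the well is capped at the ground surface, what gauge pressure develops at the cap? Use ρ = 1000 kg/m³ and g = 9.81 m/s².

P ≈ 392 kPa

Head above the cap: Δh = 1077.06 − 1037.06 = 40.00 m.
P = ρgΔh = 1000 × 9.81 × 40.00 = 392400 Pa ≈ 392 kPa.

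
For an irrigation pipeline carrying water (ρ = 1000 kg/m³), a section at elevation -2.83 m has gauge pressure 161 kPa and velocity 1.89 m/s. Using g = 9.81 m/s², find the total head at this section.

h ≈ 13.76 m

Pressure head ψ = P/(ρg) = 161×1000 / (1000 × 9.81) = 16.41 m.
Velocity head = v²/(2g) = 1.89² / (2 × 9.81) = 0.182 m.
h = z + ψ + v²/(2g) = -2.83 + 16.41 + 0.182 = 13.76 m.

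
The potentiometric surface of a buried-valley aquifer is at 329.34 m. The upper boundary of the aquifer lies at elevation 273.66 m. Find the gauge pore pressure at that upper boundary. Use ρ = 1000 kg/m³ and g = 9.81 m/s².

Pressure head at the aquifer top: ψ = h − z = 329.34 − 273.66 = 55.68 m.
P = ρgψ = 1000 × 9.81 × 55.68 = 546221 Pa ≈ 546 kPa.

P ≈ 546 kPa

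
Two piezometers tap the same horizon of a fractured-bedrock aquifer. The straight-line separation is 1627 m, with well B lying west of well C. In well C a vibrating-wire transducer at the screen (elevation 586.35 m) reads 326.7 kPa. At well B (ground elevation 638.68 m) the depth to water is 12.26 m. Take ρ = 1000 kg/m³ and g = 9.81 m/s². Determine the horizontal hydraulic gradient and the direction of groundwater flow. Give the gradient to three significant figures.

Pressure head at well C: ψ = P/(ρg) = 326.7×1000 / (1000 × 9.81) = 33.30 m.
Total head at well C: h = z + ψ = 586.35 + 33.30 = 619.65 m.
Total head at well B: h = 638.68 − 12.26 = 626.42 m.
Head difference: h(well C) − h(well B) = 619.65 − 626.42 = -6.77 m.
Hydraulic gradient: i = |Δh| / L = 6.77 / 1627 = 0.00416.
Flow is from higher to lower head: from well B toward well C, i.e. toward the east.

i ≈ 0.00416; groundwater flows toward the east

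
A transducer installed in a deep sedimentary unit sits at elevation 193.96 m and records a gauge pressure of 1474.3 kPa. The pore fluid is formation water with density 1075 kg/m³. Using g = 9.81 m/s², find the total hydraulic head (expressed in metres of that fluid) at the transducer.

h ≈ 333.76 m

ψ = P/(ρg) = 1474.3×1000 / (1075 × 9.81) = 139.80 m.
h = z + ψ = 193.96 + 139.80 = 333.76 m.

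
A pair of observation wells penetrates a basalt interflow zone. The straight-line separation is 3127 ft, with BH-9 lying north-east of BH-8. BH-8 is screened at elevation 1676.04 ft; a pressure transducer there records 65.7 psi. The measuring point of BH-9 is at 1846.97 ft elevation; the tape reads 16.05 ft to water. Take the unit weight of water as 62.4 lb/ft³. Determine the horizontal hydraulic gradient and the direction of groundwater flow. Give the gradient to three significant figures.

Pressure head at BH-8: ψ = 144·P/γ = 144 × 65.7 / 62.4 = 151.62 ft.
Total head at BH-8: h = z + ψ = 1676.04 + 151.62 = 1827.66 ft.
Total head at BH-9: h = 1846.97 − 16.05 = 1830.92 ft.
Head difference: h(BH-8) − h(BH-9) = 1827.66 − 1830.92 = -3.26 ft.
Hydraulic gradient: i = |Δh| / L = 3.26 / 3127 = 0.00104.
Flow is from higher to lower head: from BH-9 toward BH-8, i.e. toward the south-west.

i ≈ 0.00104; groundwater flows toward the south-west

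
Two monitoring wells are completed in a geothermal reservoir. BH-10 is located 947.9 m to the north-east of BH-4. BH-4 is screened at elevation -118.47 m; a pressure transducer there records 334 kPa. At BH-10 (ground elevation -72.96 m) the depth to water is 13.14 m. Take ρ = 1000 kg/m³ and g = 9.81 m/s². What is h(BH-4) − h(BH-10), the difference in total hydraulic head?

Δh ≈ 1.68 m

Pressure head at BH-4: ψ = P/(ρg) = 334×1000 / (1000 × 9.81) = 34.05 m.
Total head at BH-4: h = z + ψ = -118.47 + 34.05 = -84.42 m.
Total head at BH-10: h = -72.96 − 13.14 = -86.10 m.
Head difference: h(BH-4) − h(BH-10) = -84.42 − (-86.10) = 1.68 m.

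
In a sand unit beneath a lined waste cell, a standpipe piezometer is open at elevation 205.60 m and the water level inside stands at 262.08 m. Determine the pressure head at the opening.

ψ ≈ 56.48 m

Total head h = 262.08 m (the water-surface elevation in the piezometer).
Pressure head ψ = h − z = 262.08 − 205.60 = 56.48 m.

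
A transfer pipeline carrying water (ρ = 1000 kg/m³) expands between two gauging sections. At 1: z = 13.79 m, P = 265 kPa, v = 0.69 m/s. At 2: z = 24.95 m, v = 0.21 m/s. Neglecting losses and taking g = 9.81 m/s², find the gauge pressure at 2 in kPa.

P₂ ≈ 156 kPa

Pressure head at 1: ψ₁ = P₁/(ρg) = 265×1000 / (1000 × 9.81) = 27.01 m.
Velocity heads: v₁²/2g = 0.69²/19.62 = 0.024 m; v₂²/2g = 0.21²/19.62 = 0.002 m.
Total head H = z₁ + ψ₁ + v₁²/2g = 13.79 + 27.01 + 0.024 = 40.82 m.
ψ₂ = H − z₂ − v₂²/2g = 40.82 − 24.95 − 0.002 = 15.87 m.
P₂ = ρgψ₂ = 1000 × 9.81 × 15.87 ≈ 156 kPa.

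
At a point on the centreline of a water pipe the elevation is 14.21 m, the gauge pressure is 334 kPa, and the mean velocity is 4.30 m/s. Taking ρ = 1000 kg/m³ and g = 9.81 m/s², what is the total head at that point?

Pressure head ψ = P/(ρg) = 334×1000 / (1000 × 9.81) = 34.05 m.
Velocity head = v²/(2g) = 4.30² / (2 × 9.81) = 0.942 m.
h = z + ψ + v²/(2g) = 14.21 + 34.05 + 0.942 = 49.20 m.

h ≈ 49.20 m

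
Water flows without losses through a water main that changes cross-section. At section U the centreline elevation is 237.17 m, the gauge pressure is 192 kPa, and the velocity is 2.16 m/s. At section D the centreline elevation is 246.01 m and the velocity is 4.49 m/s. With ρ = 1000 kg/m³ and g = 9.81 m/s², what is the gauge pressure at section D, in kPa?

P₂ ≈ 97.5 kPa

Pressure head at U: ψ₁ = P₁/(ρg) = 192×1000 / (1000 × 9.81) = 19.57 m.
Velocity heads: v₁²/2g = 2.16²/19.62 = 0.238 m; v₂²/2g = 4.49²/19.62 = 1.028 m.
Total head H = z₁ + ψ₁ + v₁²/2g = 237.17 + 19.57 + 0.238 = 256.98 m.
ψ₂ = H − z₂ − v₂²/2g = 256.98 − 246.01 − 1.028 = 9.94 m.
P₂ = ρgψ₂ = 1000 × 9.81 × 9.94 ≈ 97.5 kPa.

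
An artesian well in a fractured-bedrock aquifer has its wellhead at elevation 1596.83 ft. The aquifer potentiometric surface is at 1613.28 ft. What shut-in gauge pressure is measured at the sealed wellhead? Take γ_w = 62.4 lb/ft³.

Head above the cap: Δh = 1613.28 − 1596.83 = 16.45 ft.
P = γΔh/144 = 62.4 × 16.45 / 144 = 7.13 psi.

P ≈ 7.13 psi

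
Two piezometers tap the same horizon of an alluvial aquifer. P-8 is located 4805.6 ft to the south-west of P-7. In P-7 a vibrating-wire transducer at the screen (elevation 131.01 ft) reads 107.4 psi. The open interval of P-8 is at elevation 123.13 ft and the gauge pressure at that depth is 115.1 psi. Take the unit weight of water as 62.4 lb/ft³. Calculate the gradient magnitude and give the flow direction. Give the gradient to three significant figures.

Pressure head at P-7: ψ = 144·P/γ = 144 × 107.4 / 62.4 = 247.85 ft.
Total head at P-7: h = z + ψ = 131.01 + 247.85 = 378.86 ft.
Pressure head at P-8: ψ = 144·P/γ = 144 × 115.1 / 62.4 = 265.62 ft.
Total head at P-8: h = z + ψ = 123.13 + 265.62 = 388.75 ft.
Head difference: h(P-7) − h(P-8) = 378.86 − 388.75 = -9.89 ft.
Hydraulic gradient: i = |Δh| / L = 9.89 / 4805.6 = 0.00206.
Flow is from higher to lower head: from P-8 toward P-7, i.e. toward the north-east.

i ≈ 0.00206; groundwater flows toward the north-east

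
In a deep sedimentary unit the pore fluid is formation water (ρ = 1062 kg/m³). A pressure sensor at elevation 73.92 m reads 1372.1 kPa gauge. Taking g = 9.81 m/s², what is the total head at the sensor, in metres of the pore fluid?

ψ = P/(ρg) = 1372.1×1000 / (1062 × 9.81) = 131.70 m.
h = z + ψ = 73.92 + 131.70 = 205.62 m.

h ≈ 205.62 m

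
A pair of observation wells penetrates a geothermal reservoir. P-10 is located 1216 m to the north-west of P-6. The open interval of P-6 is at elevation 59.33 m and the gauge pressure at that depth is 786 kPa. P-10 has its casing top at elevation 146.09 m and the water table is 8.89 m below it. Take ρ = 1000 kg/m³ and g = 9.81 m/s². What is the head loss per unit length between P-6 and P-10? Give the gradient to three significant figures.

i ≈ 0.00185 m/m

Pressure head at P-6: ψ = P/(ρg) = 786×1000 / (1000 × 9.81) = 80.12 m.
Total head at P-6: h = z + ψ = 59.33 + 80.12 = 139.45 m.
Total head at P-10: h = 146.09 − 8.89 = 137.20 m.
Head difference: h(P-6) − h(P-10) = 139.45 − 137.20 = 2.25 m.
Hydraulic gradient: i = |Δh| / L = 2.25 / 1216 = 0.00185.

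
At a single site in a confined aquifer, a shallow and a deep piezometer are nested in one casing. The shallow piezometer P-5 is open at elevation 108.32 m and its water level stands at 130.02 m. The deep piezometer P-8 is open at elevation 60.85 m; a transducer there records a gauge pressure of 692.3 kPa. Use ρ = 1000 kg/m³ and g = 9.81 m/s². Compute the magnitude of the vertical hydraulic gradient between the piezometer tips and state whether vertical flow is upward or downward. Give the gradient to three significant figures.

Total head at P-5: h = 130.02 m (water level in the standpipe).
Pressure head at P-8: ψ = P/(ρg) = 692.3×1000 / (1000 × 9.81) = 70.57 m.
Total head at P-8: h = z + ψ = 60.85 + 70.57 = 131.42 m.
Δh = h(P-5) − h(P-8) = 130.02 − 131.42 = -1.40 m.
Vertical separation Δz = 108.32 − 60.85 = 47.47 m.
|i_v| = |Δh| / Δz = 1.40 / 47.47 = 0.0295.
Head is higher in the deep piezometer, so vertical flow is upward (discharge condition).

|i_v| ≈ 0.0295; vertical flow is upward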